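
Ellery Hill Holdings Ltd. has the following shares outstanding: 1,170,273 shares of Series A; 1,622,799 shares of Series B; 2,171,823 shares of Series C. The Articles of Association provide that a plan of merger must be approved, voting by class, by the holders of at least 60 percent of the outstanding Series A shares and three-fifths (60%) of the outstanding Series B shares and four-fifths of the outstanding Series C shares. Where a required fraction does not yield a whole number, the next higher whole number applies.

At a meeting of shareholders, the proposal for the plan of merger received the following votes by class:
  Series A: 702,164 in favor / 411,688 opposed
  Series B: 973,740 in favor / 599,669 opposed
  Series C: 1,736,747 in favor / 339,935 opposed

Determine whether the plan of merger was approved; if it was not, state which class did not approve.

Series A: 3/5 of 1170273 = 702163.80, rounded up to 702164; 702,164 required, 702,164 in favor — approved.
Series B: 3/5 of 1622799 = 973679.40, rounded up to 973680; 973,680 required, 973,740 in favor — approved.
Series C: 4/5 of 2171823 = 1737458.40, rounded up to 1737459; 1,737,459 required, 1,736,747 in favor — not approved.

Not approved — the Series C shares did not give the required vote.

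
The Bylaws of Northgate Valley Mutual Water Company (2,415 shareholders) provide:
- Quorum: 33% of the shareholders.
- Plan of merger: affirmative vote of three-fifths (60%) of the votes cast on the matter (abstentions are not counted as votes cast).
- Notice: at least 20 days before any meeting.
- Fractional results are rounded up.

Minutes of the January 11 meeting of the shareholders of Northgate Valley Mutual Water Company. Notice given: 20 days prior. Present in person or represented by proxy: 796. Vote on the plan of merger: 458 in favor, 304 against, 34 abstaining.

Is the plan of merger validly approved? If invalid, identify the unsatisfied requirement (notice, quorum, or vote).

Notice: 20 days given; 20 required. Satisfied.
Quorum: 33% of 2,415 = 796.95, rounded up to 797; 796 present. Not satisfied.
Vote: requires three-fifths of the votes cast (796 − 34 abstaining = 762); 3/5 of 762 = 457.20, rounded up to 458, so 458 needed; 458 in favor. Satisfied.

Invalid — quorum requirement not satisfied.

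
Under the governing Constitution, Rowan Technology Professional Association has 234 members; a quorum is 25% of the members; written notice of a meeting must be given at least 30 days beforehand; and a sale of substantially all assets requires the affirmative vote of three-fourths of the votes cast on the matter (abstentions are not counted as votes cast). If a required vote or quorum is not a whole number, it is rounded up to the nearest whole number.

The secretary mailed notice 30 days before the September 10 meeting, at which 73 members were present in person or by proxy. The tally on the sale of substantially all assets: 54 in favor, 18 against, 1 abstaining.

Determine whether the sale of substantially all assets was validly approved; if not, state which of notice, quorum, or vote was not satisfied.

Valid — all requirements satisfied.

Notice: 30 days given; 30 required. Satisfied.
Quorum: 25% of 234 = 58.50, rounded up to 59; 73 present. Satisfied.
Vote: requires three-fourths of the votes cast (73 − 1 abstaining = 72); 3/4 of 72 = 54, so 54 needed; 54 in favor. Satisfied.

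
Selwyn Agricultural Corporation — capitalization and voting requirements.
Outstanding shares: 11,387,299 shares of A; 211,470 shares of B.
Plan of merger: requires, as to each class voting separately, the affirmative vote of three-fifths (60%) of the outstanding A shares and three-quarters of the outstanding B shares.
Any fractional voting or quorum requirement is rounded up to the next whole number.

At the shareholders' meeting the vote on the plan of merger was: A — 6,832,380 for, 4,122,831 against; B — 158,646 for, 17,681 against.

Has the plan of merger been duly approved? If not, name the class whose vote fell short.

Approved — every class gave the required vote.

A: 3/5 of 11387299 = 6832379.40, rounded up to 6832380; 6,832,380 required, 6,832,380 in favor — approved.
B: 3/4 of 211470 = 158602.50, rounded up to 158603; 158,603 required, 158,646 in favor — approved.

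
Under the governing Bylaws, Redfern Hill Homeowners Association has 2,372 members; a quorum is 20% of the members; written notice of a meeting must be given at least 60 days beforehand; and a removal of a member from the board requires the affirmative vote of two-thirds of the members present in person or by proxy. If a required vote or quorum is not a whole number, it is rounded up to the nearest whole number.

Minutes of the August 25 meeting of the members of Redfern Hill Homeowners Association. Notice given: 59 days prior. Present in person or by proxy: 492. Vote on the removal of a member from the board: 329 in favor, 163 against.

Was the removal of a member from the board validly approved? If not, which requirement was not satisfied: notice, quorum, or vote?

Invalid — notice requirement not satisfied.

Notice: 59 days given; 60 required. Not satisfied.
Quorum: 20% of 2,372 = 474.40, rounded up to 475; 492 present. Satisfied.
Vote: requires two-thirds of those present (492); 2/3 of 492 = 328, so 328 needed; 329 in favor. Satisfied.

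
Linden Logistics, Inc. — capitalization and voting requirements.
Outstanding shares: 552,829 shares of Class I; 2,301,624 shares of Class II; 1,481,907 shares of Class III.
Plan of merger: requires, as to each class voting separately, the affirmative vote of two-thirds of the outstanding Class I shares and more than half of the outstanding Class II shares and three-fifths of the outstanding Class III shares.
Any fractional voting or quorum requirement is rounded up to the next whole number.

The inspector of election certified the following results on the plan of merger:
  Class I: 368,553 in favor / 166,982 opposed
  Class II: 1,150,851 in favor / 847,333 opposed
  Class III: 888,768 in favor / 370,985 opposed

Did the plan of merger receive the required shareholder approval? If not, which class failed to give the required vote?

Class I: 2/3 of 552829 = 368552.67, rounded up to 368553; 368,553 required, 368,553 in favor — approved.
Class II: a majority of 2301624 is 1150813; 1,150,813 required, 1,150,851 in favor — approved.
Class III: 3/5 of 1481907 = 889144.20, rounded up to 889145; 889,145 required, 888,768 in favor — not approved.

Not approved — the Class III shares did not give the required vote.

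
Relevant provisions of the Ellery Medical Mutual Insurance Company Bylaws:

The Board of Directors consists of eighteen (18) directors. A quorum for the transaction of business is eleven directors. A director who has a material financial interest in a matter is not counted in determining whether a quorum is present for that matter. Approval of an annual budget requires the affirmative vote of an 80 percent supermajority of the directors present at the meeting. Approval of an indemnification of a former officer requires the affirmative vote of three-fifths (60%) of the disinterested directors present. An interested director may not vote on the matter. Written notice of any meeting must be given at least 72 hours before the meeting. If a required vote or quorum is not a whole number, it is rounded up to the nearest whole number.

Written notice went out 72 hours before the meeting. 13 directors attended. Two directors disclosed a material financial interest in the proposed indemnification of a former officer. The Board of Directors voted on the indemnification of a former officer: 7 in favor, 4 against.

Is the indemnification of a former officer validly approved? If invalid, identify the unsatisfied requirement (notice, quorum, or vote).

Notice: 72 hours given; 72 required (72 ≥ 72). Satisfied.
Quorum: 13 present, but the 2 interested directors do not count, leaving 11. Quorum is 11. Satisfied.
Vote: the indemnification of a former officer requires three-fifths of the disinterested directors present (13 − 2 = 11). 3/5 of 11 = 6.60, rounded up to 7, so 7 affirmative votes are needed; 7 voted in favor. Satisfied.

Valid — all requirements satisfied.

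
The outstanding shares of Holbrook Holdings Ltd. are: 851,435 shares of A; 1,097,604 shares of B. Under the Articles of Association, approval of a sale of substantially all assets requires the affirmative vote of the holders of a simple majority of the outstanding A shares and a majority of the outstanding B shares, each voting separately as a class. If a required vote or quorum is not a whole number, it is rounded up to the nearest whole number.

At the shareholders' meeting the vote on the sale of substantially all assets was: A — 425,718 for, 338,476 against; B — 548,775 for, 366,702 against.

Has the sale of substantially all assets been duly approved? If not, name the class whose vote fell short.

A: a majority of 851435 is 425718; 425,718 required, 425,718 in favor — approved.
B: a majority of 1097604 is 548803; 548,803 required, 548,775 in favor — not approved.

Not approved — the B shares did not give the required vote.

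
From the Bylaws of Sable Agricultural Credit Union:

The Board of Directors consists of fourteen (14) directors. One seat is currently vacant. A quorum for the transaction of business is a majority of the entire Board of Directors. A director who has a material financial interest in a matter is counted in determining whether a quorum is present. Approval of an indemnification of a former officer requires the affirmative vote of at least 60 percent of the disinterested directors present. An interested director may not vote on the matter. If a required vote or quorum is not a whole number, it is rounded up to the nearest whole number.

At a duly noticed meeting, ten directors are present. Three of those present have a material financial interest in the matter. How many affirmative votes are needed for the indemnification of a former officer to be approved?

5

The indemnification of a former officer requires three-fifths of the disinterested directors present (10 − 3 = 7).
3/5 of 7 = 4.20, rounded up to 5.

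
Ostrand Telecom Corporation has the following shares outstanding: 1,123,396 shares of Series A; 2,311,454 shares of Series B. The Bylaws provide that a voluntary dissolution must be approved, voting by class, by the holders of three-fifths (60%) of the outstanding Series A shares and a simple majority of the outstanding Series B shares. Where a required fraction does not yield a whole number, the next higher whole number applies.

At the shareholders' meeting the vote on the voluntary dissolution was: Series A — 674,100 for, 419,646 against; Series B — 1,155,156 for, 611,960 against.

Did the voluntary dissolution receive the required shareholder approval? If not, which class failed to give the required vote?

Series A: 3/5 of 1123396 = 674037.60, rounded up to 674038; 674,038 required, 674,100 in favor — approved.
Series B: a majority of 2311454 is 1155728; 1,155,728 required, 1,155,156 in favor — not approved.

Not approved — the Series B shares did not give the required vote.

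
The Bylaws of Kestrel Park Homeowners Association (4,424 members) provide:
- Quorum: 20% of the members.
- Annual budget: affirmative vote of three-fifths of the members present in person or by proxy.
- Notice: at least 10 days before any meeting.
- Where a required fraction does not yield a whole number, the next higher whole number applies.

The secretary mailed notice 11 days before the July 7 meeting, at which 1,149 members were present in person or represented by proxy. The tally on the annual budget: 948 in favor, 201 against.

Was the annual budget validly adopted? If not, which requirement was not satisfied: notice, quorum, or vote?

Valid — all requirements satisfied.

Notice: 11 days given; 10 required. Satisfied.
Quorum: 20% of 4,424 = 884.80, rounded up to 885; 1,149 present. Satisfied.
Vote: requires three-fifths of those present (1,149); 3/5 of 1149 = 689.40, rounded up to 690, so 690 needed; 948 in favor. Satisfied.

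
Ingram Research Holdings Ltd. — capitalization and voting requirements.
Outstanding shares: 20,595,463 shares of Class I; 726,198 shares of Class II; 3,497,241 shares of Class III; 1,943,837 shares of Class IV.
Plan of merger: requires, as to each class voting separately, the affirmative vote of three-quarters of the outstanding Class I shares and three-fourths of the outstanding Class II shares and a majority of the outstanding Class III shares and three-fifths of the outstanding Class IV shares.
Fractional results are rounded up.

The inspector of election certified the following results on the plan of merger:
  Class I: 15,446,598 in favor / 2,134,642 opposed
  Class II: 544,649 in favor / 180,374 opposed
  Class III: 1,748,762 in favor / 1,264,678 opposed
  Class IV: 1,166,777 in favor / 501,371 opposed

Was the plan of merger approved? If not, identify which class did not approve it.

Class I: 3/4 of 20595463 = 15446597.25, rounded up to 15446598; 15,446,598 required, 15,446,598 in favor — approved.
Class II: 3/4 of 726198 = 544648.50, rounded up to 544649; 544,649 required, 544,649 in favor — approved.
Class III: a majority of 3497241 is 1748621; 1,748,621 required, 1,748,762 in favor — approved.
Class IV: 3/5 of 1943837 = 1166302.20, rounded up to 1166303; 1,166,303 required, 1,166,777 in favor — approved.

Approved — every class gave the required vote.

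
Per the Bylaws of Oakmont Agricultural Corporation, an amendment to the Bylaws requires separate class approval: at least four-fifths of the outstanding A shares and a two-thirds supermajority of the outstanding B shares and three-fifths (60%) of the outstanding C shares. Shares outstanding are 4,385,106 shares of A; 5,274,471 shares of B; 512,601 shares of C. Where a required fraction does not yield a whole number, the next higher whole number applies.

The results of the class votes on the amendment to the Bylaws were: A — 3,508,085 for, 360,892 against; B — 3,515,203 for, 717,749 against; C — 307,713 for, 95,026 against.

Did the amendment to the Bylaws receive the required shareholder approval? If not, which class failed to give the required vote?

Not approved — the B shares did not give the required vote.

A: 4/5 of 4385106 = 3508084.80, rounded up to 3508085; 3,508,085 required, 3,508,085 in favor — approved.
B: 2/3 of 5274471 = 3516314; 3,516,314 required, 3,515,203 in favor — not approved.
C: 3/5 of 512601 = 307560.60, rounded up to 307561; 307,561 required, 307,713 in favor — approved.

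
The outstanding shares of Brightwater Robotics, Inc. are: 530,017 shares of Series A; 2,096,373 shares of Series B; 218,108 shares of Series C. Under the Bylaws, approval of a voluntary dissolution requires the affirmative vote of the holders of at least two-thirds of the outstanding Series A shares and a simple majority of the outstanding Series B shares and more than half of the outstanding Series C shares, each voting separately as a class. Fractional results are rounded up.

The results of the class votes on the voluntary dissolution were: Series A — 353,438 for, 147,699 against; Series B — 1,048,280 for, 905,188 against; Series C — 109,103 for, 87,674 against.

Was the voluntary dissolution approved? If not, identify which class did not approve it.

Approved — every class gave the required vote.

Series A: 2/3 of 530017 = 353344.67, rounded up to 353345; 353,345 required, 353,438 in favor — approved.
Series B: a majority of 2096373 is 1048187; 1,048,187 required, 1,048,280 in favor — approved.
Series C: a majority of 218108 is 109055; 109,055 required, 109,103 in favor — approved.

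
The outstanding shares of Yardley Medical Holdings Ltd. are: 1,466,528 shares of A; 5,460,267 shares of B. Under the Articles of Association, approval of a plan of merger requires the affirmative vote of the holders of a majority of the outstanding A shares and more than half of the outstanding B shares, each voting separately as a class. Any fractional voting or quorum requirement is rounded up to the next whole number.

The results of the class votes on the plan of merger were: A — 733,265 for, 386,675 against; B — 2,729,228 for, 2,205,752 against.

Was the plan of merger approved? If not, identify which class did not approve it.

A: a majority of 1466528 is 733265; 733,265 required, 733,265 in favor — approved.
B: a majority of 5460267 is 2730134; 2,730,134 required, 2,729,228 in favor — not approved.

Not approved — the B shares did not give the required vote.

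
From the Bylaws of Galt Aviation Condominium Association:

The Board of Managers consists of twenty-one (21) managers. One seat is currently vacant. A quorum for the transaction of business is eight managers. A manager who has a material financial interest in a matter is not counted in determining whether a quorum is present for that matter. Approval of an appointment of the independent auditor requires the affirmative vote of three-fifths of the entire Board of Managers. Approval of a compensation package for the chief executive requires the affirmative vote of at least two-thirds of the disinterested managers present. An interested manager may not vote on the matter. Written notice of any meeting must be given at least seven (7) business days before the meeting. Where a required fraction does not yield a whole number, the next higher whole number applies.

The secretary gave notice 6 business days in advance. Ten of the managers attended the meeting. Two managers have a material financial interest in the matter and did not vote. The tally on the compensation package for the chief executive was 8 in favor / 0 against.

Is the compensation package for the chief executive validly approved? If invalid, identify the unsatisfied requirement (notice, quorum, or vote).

Invalid — notice requirement not satisfied.

Notice: 6 business days given; 7 required (6 < 7). Not satisfied.
Quorum: 10 present, but the 2 interested managers do not count, leaving 8. Quorum is 8. Satisfied.
Vote: the compensation package for the chief executive requires two-thirds of the disinterested managers present (10 − 2 = 8). 2/3 of 8 = 5.33, rounded up to 6, so 6 affirmative votes are needed; 8 voted in favor. Satisfied.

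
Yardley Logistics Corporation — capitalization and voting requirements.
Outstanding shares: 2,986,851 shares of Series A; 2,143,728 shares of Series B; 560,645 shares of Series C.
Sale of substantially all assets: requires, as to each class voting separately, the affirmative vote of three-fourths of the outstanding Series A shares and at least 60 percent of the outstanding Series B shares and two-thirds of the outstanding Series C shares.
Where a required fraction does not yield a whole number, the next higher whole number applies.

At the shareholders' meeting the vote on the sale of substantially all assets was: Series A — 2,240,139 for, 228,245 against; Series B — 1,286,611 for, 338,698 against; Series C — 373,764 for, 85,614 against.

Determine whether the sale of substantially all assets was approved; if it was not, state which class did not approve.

Series A: 3/4 of 2986851 = 2240138.25, rounded up to 2240139; 2,240,139 required, 2,240,139 in favor — approved.
Series B: 3/5 of 2143728 = 1286236.80, rounded up to 1286237; 1,286,237 required, 1,286,611 in favor — approved.
Series C: 2/3 of 560645 = 373763.33, rounded up to 373764; 373,764 required, 373,764 in favor — approved.

Approved — every class gave the required vote.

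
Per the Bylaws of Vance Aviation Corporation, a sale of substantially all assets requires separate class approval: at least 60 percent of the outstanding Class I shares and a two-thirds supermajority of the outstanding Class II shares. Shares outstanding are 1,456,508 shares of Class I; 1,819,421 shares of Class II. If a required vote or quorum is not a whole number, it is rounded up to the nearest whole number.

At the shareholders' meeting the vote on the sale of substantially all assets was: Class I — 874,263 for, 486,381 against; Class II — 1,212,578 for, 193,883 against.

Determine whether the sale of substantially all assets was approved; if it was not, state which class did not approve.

Class I: 3/5 of 1456508 = 873904.80, rounded up to 873905; 873,905 required, 874,263 in favor — approved.
Class II: 2/3 of 1819421 = 1212947.33, rounded up to 1212948; 1,212,948 required, 1,212,578 in favor — not approved.

Not approved — the Class II shares did not give the required vote.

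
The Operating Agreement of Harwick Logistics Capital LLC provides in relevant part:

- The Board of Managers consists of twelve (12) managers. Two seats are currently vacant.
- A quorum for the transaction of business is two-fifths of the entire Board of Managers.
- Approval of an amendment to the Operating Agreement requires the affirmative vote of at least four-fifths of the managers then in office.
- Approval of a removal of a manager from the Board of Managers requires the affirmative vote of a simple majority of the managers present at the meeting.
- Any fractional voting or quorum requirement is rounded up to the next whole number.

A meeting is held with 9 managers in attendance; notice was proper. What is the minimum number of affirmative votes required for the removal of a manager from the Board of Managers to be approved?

5

The removal of a manager from the Board of Managers requires a majority of the managers present (9).
A majority of 9 is 5.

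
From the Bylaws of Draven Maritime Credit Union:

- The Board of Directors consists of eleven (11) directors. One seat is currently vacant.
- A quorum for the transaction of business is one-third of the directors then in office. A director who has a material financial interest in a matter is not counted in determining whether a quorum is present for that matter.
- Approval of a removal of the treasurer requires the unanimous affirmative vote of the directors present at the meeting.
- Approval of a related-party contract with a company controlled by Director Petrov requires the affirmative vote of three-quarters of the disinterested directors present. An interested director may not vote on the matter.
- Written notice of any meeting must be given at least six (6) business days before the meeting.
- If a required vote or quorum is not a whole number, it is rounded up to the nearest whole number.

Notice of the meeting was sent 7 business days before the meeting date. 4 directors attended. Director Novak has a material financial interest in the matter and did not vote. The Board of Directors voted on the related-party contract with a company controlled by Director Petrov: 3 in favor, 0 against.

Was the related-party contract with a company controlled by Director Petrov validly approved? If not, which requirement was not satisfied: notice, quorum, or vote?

Invalid — quorum requirement not satisfied.

Notice: 7 business days given; 6 required (7 ≥ 6). Satisfied.
Quorum: 4 present, but the 1 interested director does not count, leaving 3. Quorum is 4. Not satisfied.
Vote: the related-party contract with a company controlled by Director Petrov requires three-fourths of the disinterested directors present (4 − 1 = 3). 3/4 of 3 = 2.25, rounded up to 3, so 3 affirmative votes are needed; 3 voted in favor. Satisfied. (Moot — without a quorum no business can be validly transacted.)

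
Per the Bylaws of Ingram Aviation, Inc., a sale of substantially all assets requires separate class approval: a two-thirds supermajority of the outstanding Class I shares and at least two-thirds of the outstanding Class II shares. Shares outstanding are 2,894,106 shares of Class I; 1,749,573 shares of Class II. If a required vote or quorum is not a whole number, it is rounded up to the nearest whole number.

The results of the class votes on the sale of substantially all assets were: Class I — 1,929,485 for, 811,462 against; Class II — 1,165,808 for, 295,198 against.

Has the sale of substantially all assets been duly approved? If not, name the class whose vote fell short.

Class I: 2/3 of 2894106 = 1929404; 1,929,404 required, 1,929,485 in favor — approved.
Class II: 2/3 of 1749573 = 1166382; 1,166,382 required, 1,165,808 in favor — not approved.

Not approved — the Class II shares did not give the required vote.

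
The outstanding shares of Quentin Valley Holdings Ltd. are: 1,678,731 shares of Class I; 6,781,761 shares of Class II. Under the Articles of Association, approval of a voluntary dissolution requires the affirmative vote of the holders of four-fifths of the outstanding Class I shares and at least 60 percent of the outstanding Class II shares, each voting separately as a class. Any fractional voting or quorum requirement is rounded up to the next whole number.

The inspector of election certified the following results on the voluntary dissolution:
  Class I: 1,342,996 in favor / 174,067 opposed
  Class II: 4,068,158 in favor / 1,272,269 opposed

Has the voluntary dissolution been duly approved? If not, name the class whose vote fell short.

Not approved — the Class II shares did not give the required vote.

Class I: 4/5 of 1678731 = 1342984.80, rounded up to 1342985; 1,342,985 required, 1,342,996 in favor — approved.
Class II: 3/5 of 6781761 = 4069056.60, rounded up to 4069057; 4,069,057 required, 4,068,158 in favor — not approved.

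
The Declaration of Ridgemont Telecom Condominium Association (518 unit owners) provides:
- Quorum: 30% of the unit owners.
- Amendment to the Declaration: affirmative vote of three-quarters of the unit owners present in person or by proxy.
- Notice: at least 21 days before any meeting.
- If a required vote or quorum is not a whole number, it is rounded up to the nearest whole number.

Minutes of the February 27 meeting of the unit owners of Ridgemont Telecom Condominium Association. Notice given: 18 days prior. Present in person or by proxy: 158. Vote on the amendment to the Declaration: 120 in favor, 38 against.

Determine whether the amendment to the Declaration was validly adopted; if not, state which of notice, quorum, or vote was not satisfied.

Notice: 18 days given; 21 required. Not satisfied.
Quorum: 30% of 518 = 155.40, rounded up to 156; 158 present. Satisfied.
Vote: requires three-fourths of those present (158); 3/4 of 158 = 118.50, rounded up to 119, so 119 needed; 120 in favor. Satisfied.

Invalid — notice requirement not satisfied.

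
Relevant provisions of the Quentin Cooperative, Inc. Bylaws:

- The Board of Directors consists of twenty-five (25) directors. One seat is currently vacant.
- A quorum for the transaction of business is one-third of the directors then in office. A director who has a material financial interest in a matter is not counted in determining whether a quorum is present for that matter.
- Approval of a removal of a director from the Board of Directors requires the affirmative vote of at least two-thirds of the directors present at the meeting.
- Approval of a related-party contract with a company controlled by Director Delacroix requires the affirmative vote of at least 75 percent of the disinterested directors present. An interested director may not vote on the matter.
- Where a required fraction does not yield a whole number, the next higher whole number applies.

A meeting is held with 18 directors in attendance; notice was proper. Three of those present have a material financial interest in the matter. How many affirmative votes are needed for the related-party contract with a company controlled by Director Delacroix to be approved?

The related-party contract with a company controlled by Director Delacroix requires three-fourths of the disinterested directors present (18 − 3 = 15).
3/4 of 15 = 11.25, rounded up to 12.

12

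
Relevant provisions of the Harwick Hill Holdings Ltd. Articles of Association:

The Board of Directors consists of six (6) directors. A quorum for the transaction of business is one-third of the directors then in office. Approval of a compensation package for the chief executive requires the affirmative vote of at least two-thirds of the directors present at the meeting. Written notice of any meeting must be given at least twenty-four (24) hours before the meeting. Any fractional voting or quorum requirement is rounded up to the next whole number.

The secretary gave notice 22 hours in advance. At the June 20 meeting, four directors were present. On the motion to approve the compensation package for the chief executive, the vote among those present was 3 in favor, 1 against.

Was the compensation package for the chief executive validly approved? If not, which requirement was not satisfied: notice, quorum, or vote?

Invalid — notice requirement not satisfied.

Notice: 22 hours given; 24 required (22 < 24). Not satisfied.
Quorum: 4 present; quorum is 2. Satisfied.
Vote: the compensation package for the chief executive requires two-thirds of the directors present (4). 2/3 of 4 = 2.67, rounded up to 3, so 3 affirmative votes are needed; 3 voted in favor. Satisfied.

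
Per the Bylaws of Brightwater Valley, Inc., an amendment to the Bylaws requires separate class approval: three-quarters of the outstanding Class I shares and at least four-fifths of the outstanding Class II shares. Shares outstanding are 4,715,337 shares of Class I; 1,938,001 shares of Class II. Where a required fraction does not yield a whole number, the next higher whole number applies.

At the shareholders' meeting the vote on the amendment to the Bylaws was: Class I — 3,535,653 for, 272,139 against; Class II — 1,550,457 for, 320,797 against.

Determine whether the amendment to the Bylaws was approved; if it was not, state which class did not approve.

Not approved — the Class I shares did not give the required vote.

Class I: 3/4 of 4715337 = 3536502.75, rounded up to 3536503; 3,536,503 required, 3,535,653 in favor — not approved.
Class II: 4/5 of 1938001 = 1550400.80, rounded up to 1550401; 1,550,401 required, 1,550,457 in favor — approved.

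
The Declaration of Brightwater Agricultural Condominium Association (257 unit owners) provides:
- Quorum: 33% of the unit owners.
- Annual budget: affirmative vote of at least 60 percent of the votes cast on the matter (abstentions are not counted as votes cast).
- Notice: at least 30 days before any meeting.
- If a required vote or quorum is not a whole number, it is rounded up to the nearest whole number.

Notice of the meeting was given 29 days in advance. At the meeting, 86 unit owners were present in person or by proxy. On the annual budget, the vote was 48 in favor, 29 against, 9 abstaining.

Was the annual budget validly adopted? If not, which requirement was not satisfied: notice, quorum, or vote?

Notice: 29 days given; 30 required. Not satisfied.
Quorum: 33% of 257 = 84.81, rounded up to 85; 86 present. Satisfied.
Vote: requires three-fifths of the votes cast (86 − 9 abstaining = 77); 3/5 of 77 = 46.20, rounded up to 47, so 47 needed; 48 in favor. Satisfied.

Invalid — notice requirement not satisfied.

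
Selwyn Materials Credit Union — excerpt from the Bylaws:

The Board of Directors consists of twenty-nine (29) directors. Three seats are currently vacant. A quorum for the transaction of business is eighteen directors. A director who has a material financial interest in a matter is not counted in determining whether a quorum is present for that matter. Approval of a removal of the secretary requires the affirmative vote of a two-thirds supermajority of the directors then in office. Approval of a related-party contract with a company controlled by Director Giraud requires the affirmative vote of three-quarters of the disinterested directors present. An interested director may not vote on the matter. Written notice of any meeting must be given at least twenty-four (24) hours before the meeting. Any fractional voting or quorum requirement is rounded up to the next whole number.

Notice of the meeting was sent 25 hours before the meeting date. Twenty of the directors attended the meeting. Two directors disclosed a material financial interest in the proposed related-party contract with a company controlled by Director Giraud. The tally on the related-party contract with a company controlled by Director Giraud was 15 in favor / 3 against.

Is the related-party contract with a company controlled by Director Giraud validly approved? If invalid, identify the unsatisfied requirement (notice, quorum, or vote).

Valid — all requirements satisfied.

Notice: 25 hours given; 24 required (25 ≥ 24). Satisfied.
Quorum: 20 present, but the 2 interested directors do not count, leaving 18. Quorum is 18. Satisfied.
Vote: the related-party contract with a company controlled by Director Giraud requires three-fourths of the disinterested directors present (20 − 2 = 18). 3/4 of 18 = 13.50, rounded up to 14, so 14 affirmative votes are needed; 15 voted in favor. Satisfied.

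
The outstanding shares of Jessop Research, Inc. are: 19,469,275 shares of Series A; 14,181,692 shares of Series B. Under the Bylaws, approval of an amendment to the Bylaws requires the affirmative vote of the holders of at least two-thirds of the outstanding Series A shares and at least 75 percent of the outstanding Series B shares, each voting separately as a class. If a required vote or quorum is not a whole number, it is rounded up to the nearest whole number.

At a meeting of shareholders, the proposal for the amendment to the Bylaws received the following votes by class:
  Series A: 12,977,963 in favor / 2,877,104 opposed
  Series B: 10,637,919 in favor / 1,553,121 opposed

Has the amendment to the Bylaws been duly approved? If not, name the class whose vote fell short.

Not approved — the Series A shares did not give the required vote.

Series A: 2/3 of 19469275 = 12979516.67, rounded up to 12979517; 12,979,517 required, 12,977,963 in favor — not approved.
Series B: 3/4 of 14181692 = 10636269; 10,636,269 required, 10,637,919 in favor — approved.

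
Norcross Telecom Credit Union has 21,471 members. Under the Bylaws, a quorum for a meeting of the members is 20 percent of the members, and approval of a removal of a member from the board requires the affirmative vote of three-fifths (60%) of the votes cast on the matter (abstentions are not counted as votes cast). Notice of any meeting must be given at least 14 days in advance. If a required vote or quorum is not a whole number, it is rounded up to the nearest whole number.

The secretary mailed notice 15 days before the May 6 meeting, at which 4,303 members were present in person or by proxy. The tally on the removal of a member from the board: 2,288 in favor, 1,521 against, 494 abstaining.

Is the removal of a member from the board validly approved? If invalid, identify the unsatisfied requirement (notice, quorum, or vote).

Valid — all requirements satisfied.

Notice: 15 days given; 14 required. Satisfied.
Quorum: 20% of 21,471 = 4,294.20, rounded up to 4,295; 4,303 present. Satisfied.
Vote: requires three-fifths of the votes cast (4,303 − 494 abstaining = 3,809); 3/5 of 3809 = 2285.40, rounded up to 2286, so 2,286 needed; 2,288 in favor. Satisfied.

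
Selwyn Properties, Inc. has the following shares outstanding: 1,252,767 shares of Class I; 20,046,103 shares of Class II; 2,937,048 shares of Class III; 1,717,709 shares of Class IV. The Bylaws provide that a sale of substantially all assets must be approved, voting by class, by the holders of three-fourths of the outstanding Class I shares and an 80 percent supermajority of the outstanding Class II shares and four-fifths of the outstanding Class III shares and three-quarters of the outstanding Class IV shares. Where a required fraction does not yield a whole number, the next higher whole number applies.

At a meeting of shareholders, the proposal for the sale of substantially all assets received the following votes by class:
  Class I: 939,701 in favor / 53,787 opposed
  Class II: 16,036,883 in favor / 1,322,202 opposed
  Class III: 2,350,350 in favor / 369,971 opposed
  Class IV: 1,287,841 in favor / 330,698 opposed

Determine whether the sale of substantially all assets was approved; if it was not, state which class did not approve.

Not approved — the Class IV shares did not give the required vote.

Class I: 3/4 of 1252767 = 939575.25, rounded up to 939576; 939,576 required, 939,701 in favor — approved.
Class II: 4/5 of 20046103 = 16036882.40, rounded up to 16036883; 16,036,883 required, 16,036,883 in favor — approved.
Class III: 4/5 of 2937048 = 2349638.40, rounded up to 2349639; 2,349,639 required, 2,350,350 in favor — approved.
Class IV: 3/4 of 1717709 = 1288281.75, rounded up to 1288282; 1,288,282 required, 1,287,841 in favor — not approved.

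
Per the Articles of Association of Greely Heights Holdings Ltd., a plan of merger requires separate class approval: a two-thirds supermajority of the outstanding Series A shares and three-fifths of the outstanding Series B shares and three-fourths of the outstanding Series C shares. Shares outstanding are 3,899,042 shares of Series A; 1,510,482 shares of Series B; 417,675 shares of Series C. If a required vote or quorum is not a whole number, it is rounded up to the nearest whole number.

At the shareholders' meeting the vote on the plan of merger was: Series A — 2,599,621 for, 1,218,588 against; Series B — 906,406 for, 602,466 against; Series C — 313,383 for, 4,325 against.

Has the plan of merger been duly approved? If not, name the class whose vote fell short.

Series A: 2/3 of 3899042 = 2599361.33, rounded up to 2599362; 2,599,362 required, 2,599,621 in favor — approved.
Series B: 3/5 of 1510482 = 906289.20, rounded up to 906290; 906,290 required, 906,406 in favor — approved.
Series C: 3/4 of 417675 = 313256.25, rounded up to 313257; 313,257 required, 313,383 in favor — approved.

Approved — every class gave the required vote.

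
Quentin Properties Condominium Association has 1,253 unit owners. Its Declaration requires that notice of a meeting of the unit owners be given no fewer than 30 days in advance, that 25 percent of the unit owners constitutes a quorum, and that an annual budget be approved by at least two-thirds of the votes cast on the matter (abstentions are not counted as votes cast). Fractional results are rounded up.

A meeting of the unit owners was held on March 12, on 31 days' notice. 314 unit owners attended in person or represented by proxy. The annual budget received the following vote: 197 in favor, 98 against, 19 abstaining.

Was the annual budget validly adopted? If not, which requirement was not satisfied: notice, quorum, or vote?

Notice: 31 days given; 30 required. Satisfied.
Quorum: 25% of 1,253 = 313.25, rounded up to 314; 314 present. Satisfied.
Vote: requires two-thirds of the votes cast (314 − 19 abstaining = 295); 2/3 of 295 = 196.67, rounded up to 197, so 197 needed; 197 in favor. Satisfied.

Valid — all requirements satisfied.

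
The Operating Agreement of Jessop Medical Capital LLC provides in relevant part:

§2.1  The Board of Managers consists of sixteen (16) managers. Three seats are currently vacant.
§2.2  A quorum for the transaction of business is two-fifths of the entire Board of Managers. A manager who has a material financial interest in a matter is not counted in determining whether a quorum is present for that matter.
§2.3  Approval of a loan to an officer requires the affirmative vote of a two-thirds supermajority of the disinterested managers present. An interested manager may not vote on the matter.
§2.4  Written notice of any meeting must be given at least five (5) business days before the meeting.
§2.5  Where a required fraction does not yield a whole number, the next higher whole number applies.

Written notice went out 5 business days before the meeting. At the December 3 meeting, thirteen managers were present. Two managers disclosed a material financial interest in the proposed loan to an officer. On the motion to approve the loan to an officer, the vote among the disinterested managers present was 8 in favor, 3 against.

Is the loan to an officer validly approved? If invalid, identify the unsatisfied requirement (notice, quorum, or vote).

Valid — all requirements satisfied.

Notice: 5 business days given; 5 required (5 ≥ 5). Satisfied.
Quorum: 13 present, but the 2 interested managers do not count, leaving 11. Quorum is 7. Satisfied.
Vote: the loan to an officer requires two-thirds of the disinterested managers present (13 − 2 = 11). 2/3 of 11 = 7.33, rounded up to 8, so 8 affirmative votes are needed; 8 voted in favor. Satisfied.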